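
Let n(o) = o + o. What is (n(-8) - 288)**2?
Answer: 92416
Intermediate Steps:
n(o) = 2*o
(n(-8) - 288)**2 = (2*(-8) - 288)**2 = (-16 - 288)**2 = (-304)**2 = 92416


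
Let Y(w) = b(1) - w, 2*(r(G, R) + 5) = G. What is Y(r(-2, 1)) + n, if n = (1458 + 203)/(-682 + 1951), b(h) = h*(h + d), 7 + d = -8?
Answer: -8491/1269 ≈ -6.6911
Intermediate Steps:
d = -15 (d = -7 - 8 = -15)
b(h) = h*(-15 + h) (b(h) = h*(h - 15) = h*(-15 + h))
r(G, R) = -5 + G/2
Y(w) = -14 - w (Y(w) = 1*(-15 + 1) - w = 1*(-14) - w = -14 - w)
n = 1661/1269 ≈ 1.3089
Y(r(-2, 1)) + n = (-14 - (-5 + (1/2)*(-2))) + 1661/1269 = (-14 - (-5 - 1)) + 1661/1269 = (-14 - 1*(-6)) + 1661/1269 = (-14 + 6) + 1661/1269 = -8 + 1661/1269 = -8491/1269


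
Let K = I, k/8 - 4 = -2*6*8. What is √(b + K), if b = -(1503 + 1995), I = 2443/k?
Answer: I*√118540666/184 ≈ 59.172*I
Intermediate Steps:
k = -736 (k = 32 + 8*(-2*6*8) = 32 + 8*(-12*8) = 32 + 8*(-96) = 32 - 768 = -736)
I = -2443/736 (I = 2443/(-736) = 2443*(-1/736) = -2443/736 ≈ -3.3193)
K = -2443/736 ≈ -3.3193
b = -3498 (b = -1*3498 = -3498)
√(b + K) = √(-3498 - 2443/736) = √(-2576971/736) = I*√118540666/184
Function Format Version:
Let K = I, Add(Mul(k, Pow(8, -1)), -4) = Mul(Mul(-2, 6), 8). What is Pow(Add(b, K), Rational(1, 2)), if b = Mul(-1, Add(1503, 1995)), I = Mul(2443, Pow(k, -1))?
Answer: Mul(Rational(1, 184), I, Pow(118540666, Rational(1, 2))) ≈ Mul(59.172, I)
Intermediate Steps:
k = -736 (k = Add(32, Mul(8, Mul(Mul(-2, 6), 8))) = Add(32, Mul(8, Mul(-12, 8))) = Add(32, Mul(8, -96)) = Add(32, -768) = -736)
I = Rational(-2443, 736) (I = Mul(2443, Pow(-736, -1)) = Mul(2443, Rational(-1, 736)) = Rational(-2443, 736) ≈ -3.3193)
K = Rational(-2443, 736) ≈ -3.3193
b = -3498 (b = Mul(-1, 3498) = -3498)
Pow(Add(b, K), Rational(1, 2)) = Pow(Add(-3498, Rational(-2443, 736)), Rational(1, 2)) = Pow(Rational(-2576971, 736), Rational(1, 2)) = Mul(Rational(1, 184), I, Pow(118540666, Rational(1, 2)))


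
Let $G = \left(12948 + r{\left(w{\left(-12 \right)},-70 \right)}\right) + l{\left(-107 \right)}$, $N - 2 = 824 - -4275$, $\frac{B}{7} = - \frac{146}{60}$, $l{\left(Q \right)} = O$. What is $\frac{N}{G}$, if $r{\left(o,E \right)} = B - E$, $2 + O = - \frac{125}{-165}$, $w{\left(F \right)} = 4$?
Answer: $\frac{1683330}{4289909} \approx 0.39239$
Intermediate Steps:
$O = - \frac{41}{33}$ ($O = -2 - \frac{125}{-165} = -2 - - \frac{25}{33} = -2 + \frac{25}{33} = - \frac{41}{33} \approx -1.2424$)
$l{\left(Q \right)} = - \frac{41}{33}$
$B = - \frac{511}{30}$ ($B = 7 \left(- \frac{146}{60}\right) = 7 \left(\left(-146\right) \frac{1}{60}\right) = 7 \left(- \frac{73}{30}\right) = - \frac{511}{30} \approx -17.033$)
$r{\left(o,E \right)} = - \frac{511}{30} - E$
$N = 5101$ ($N = 2 + \left(824 - -4275\right) = 2 + \left(824 + 4275\right) = 2 + 5099 = 5101$)
$G = \frac{4289909}{330}$ ($G = \left(12948 - - \frac{1589}{30}\right) - \frac{41}{33} = \left(12948 + \left(- \frac{511}{30} + 70\right)\right) - \frac{41}{33} = \left(12948 + \frac{1589}{30}\right) - \frac{41}{33} = \frac{390029}{30} - \frac{41}{33} = \frac{4289909}{330} \approx 13000.0$)
$\frac{N}{G} = \frac{5101}{\frac{4289909}{330}} = 5101 \cdot \frac{330}{4289909} = \frac{1683330}{4289909}$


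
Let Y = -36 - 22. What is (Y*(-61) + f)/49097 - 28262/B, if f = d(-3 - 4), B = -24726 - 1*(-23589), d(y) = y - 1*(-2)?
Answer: 1391596435/55823289 ≈ 24.929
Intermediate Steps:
d(y) = 2 + y (d(y) = y + 2 = 2 + y)
B = -1137 (B = -24726 + 23589 = -1137)
f = -5 (f = 2 + (-3 - 4) = 2 - 7 = -5)
Y = -58
(Y*(-61) + f)/49097 - 28262/B = (-58*(-61) - 5)/49097 - 28262/(-1137) = (3538 - 5)*(1/49097) - 28262*(-1/1137) = 3533*(1/49097) + 28262/1137 = 3533/49097 + 28262/1137 = 1391596435/55823289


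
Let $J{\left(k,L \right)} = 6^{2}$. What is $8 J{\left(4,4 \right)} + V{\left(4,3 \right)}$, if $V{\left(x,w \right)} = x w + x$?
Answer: $304$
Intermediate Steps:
$J{\left(k,L \right)} = 36$
$V{\left(x,w \right)} = x + w x$ ($V{\left(x,w \right)} = w x + x = x + w x$)
$8 J{\left(4,4 \right)} + V{\left(4,3 \right)} = 8 \cdot 36 + 4 \left(1 + 3\right) = 288 + 4 \cdot 4 = 288 + 16 = 304$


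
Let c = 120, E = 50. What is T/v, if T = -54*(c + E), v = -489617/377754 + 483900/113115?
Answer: -26150541950520/8494142243 ≈ -3078.7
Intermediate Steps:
v = 8494142243/2848642914 (v = -489617*1/377754 + 483900*(1/113115) = -489617/377754 + 32260/7541 = 8494142243/2848642914 ≈ 2.9818)
T = -9180 (T = -54*(120 + 50) = -54*170 = -9180)
T/v = -9180/8494142243/2848642914 = -9180*2848642914/8494142243 = -26150541950520/8494142243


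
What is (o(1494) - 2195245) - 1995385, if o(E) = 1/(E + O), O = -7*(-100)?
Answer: -9194242219/2194 ≈ -4.1906e+6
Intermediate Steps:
O = 700
o(E) = 1/(700 + E) (o(E) = 1/(E + 700) = 1/(700 + E))
(o(1494) - 2195245) - 1995385 = (1/(700 + 1494) - 2195245) - 1995385 = (1/2194 - 2195245) - 1995385 = -4816367529/2194 - 1995385 = -9194242219/2194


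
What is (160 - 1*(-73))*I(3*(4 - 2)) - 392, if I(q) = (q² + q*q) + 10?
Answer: 18714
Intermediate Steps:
I(q) = 10 + 2*q² (I(q) = (q² + q²) + 10 = 2*q² + 10 = 10 + 2*q²)
(160 - 1*(-73))*I(3*(4 - 2)) - 392 = (160 - 1*(-73))*(10 + 2*(3*(4 - 2))²) - 392 = (160 + 73)*(10 + 2*(3*2)²) - 392 = 233*(10 + 2*6²) - 392 = 233*(10 + 2*36) - 392 = 233*(10 + 72) - 392 = 233*82 - 392 = 19106 - 392 = 18714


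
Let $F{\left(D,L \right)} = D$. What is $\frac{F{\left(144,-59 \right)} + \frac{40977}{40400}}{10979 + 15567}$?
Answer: $\frac{5858577}{1072458400} \approx 0.0054628$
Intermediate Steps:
$\frac{F{\left(144,-59 \right)} + \frac{40977}{40400}}{10979 + 15567} = \frac{144 + \frac{40977}{40400}}{10979 + 15567} = \frac{144 + 40977 \cdot \frac{1}{40400}}{26546} = \left(144 + \frac{40977}{40400}\right) \frac{1}{26546} = \frac{5858577}{40400} \cdot \frac{1}{26546} = \frac{5858577}{1072458400}$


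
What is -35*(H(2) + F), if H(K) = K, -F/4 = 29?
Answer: 3990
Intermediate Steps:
F = -116 (F = -4*29 = -116)
-35*(H(2) + F) = -35*(2 - 116) = -35*(-114) = 3990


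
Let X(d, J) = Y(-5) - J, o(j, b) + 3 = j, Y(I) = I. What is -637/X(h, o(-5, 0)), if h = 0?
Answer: -637/3 ≈ -212.33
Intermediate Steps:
o(j, b) = -3 + j
X(d, J) = -5 - J
-637/X(h, o(-5, 0)) = -637/(-5 - (-3 - 5)) = -637/(-5 - 1*(-8)) = -637/(-5 + 8) = -637/3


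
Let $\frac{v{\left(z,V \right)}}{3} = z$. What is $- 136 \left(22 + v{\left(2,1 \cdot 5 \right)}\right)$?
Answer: $-3808$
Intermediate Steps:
$v{\left(z,V \right)} = 3 z$
$- 136 \left(22 + v{\left(2,1 \cdot 5 \right)}\right) = - 136 \left(22 + 3 \cdot 2\right) = - 136 \left(22 + 6\right) = \left(-136\right) 28 = -3808$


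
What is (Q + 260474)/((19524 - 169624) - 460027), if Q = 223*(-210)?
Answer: -213644/610127 ≈ -0.35016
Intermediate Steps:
Q = -46830
(Q + 260474)/((19524 - 169624) - 460027) = (-46830 + 260474)/((19524 - 169624) - 460027) = 213644/(-150100 - 460027) = 213644/(-610127) = 213644*(-1/610127) = -213644/610127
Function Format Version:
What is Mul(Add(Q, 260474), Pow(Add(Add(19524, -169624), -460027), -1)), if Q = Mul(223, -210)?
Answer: Rational(-213644, 610127) ≈ -0.35016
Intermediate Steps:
Q = -46830
Mul(Add(Q, 260474), Pow(Add(Add(19524, -169624), -460027), -1)) = Mul(Add(-46830, 260474), Pow(Add(Add(19524, -169624), -460027), -1)) = Mul(213644, Pow(Add(-150100, -460027), -1)) = Mul(213644, Pow(-610127, -1)) = Mul(213644, Rational(-1, 610127)) = Rational(-213644, 610127)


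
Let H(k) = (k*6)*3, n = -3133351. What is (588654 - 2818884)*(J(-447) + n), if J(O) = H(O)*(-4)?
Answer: 6916315678410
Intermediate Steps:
H(k) = 18*k (H(k) = (6*k)*3 = 18*k)
J(O) = -72*O (J(O) = (18*O)*(-4) = -72*O)
(588654 - 2818884)*(J(-447) + n) = (588654 - 2818884)*(-72*(-447) - 3133351) = -2230230*(32184 - 3133351) = -2230230*(-3101167) = 6916315678410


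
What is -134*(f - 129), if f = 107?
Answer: 2948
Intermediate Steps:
-134*(f - 129) = -134*(107 - 129) = -134*(-22) = 2948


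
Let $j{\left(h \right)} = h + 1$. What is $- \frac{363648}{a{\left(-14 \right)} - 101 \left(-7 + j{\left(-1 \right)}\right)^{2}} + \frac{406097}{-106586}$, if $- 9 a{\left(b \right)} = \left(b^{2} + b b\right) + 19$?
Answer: $\frac{13774299967}{199635578} \approx 68.997$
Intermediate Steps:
$j{\left(h \right)} = 1 + h$
$a{\left(b \right)} = - \frac{19}{9} - \frac{2 b^{2}}{9}$ ($a{\left(b \right)} = - \frac{\left(b^{2} + b b\right) + 19}{9} = - \frac{\left(b^{2} + b^{2}\right) + 19}{9} = - \frac{2 b^{2} + 19}{9} = - \frac{19 + 2 b^{2}}{9} = - \frac{19}{9} - \frac{2 b^{2}}{9}$)
$- \frac{363648}{a{\left(-14 \right)} - 101 \left(-7 + j{\left(-1 \right)}\right)^{2}} + \frac{406097}{-106586} = - \frac{363648}{\left(- \frac{19}{9} - \frac{2 \left(-14\right)^{2}}{9}\right) - 101 \left(-7 + \left(1 - 1\right)\right)^{2}} + \frac{406097}{-106586} = - \frac{363648}{\left(- \frac{19}{9} - \frac{392}{9}\right) - 101 \left(-7 + 0\right)^{2}} + 406097 \left(- \frac{1}{106586}\right) = - \frac{363648}{\left(- \frac{19}{9} - \frac{392}{9}\right) - 101 \left(-7\right)^{2}} - \frac{406097}{106586} = - \frac{363648}{- \frac{137}{3} - 4949} - \frac{406097}{106586} = - \frac{363648}{- \frac{14984}{3}} - \frac{406097}{106586} = \left(-363648\right) \left(- \frac{3}{14984}\right) - \frac{406097}{106586} = \frac{136368}{1873} - \frac{406097}{106586} = \frac{13774299967}{199635578}$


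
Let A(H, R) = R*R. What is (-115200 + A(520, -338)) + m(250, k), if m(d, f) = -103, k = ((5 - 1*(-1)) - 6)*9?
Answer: -1059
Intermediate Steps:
A(H, R) = R²
k = 0 (k = ((5 + 1) - 6)*9 = (6 - 6)*9 = 0*9 = 0)
(-115200 + A(520, -338)) + m(250, k) = (-115200 + (-338)²) - 103 = (-115200 + 114244) - 103 = -956 - 103 = -1059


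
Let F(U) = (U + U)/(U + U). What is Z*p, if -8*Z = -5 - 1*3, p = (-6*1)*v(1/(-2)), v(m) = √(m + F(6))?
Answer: -3*√2 ≈ -4.2426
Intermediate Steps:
F(U) = 1 (F(U) = (2*U)/((2*U)) = (2*U)*(1/(2*U)) = 1)
v(m) = √(1 + m) (v(m) = √(m + 1) = √(1 + m))
p = -3*√2 (p = (-6*1)*√(1 + 1/(-2)) = -6*√(1 + 1*(-½)) = -6*√(1 - ½) = -3*√2 ≈ -4.2426)
Z = 1 (Z = -(-5 - 1*3)/8 = -(-5 - 3)/8 = -⅛*(-8) = 1)
Z*p = 1*(-3*√2) = -3*√2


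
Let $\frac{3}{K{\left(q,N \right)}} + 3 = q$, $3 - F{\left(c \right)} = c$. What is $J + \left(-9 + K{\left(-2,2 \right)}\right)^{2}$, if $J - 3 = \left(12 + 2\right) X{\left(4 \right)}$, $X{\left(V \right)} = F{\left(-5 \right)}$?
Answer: $\frac{5179}{25} \approx 207.16$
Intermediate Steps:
$F{\left(c \right)} = 3 - c$
$K{\left(q,N \right)} = \frac{3}{-3 + q}$
$X{\left(V \right)} = 8$ ($X{\left(V \right)} = 3 - -5 = 3 + 5 = 8$)
$J = 115$ ($J = 3 + \left(12 + 2\right) 8 = 3 + 14 \cdot 8 = 3 + 112 = 115$)
$J + \left(-9 + K{\left(-2,2 \right)}\right)^{2} = 115 + \left(-9 + \frac{3}{-3 - 2}\right)^{2} = 115 + \left(-9 + \frac{3}{-5}\right)^{2} = 115 + \left(-9 + 3 \left(- \frac{1}{5}\right)\right)^{2} = 115 + \left(-9 - \frac{3}{5}\right)^{2} = 115 + \left(- \frac{48}{5}\right)^{2} = 115 + \frac{2304}{25} = \frac{5179}{25}$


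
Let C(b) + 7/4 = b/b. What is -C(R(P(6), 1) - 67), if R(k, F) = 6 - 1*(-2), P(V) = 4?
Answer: ¾ ≈ 0.75000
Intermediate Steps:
R(k, F) = 8 (R(k, F) = 6 + 2 = 8)
C(b) = -¾ (C(b) = -7/4 + b/b = -7/4 + 1 = -¾)
-C(R(P(6), 1) - 67) = -1*(-¾) = ¾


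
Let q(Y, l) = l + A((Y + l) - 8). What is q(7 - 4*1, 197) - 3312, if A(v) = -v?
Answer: -3307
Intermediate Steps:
q(Y, l) = 8 - Y (q(Y, l) = l - ((Y + l) - 8) = l - (-8 + Y + l) = l + (8 - Y - l) = 8 - Y)
q(7 - 4*1, 197) - 3312 = (8 - (7 - 4*1)) - 3312 = (8 - (7 - 4)) - 3312 = (8 - 1*3) - 3312 = (8 - 3) - 3312 = 5 - 3312 = -3307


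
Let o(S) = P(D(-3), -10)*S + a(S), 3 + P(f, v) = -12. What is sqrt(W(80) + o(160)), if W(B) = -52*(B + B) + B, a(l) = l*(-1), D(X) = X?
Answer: 60*I*sqrt(3) ≈ 103.92*I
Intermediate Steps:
P(f, v) = -15 (P(f, v) = -3 - 12 = -15)
a(l) = -l
o(S) = -16*S (o(S) = -15*S - S = -16*S)
W(B) = -103*B (W(B) = -104*B + B = -103*B)
sqrt(W(80) + o(160)) = sqrt(-103*80 - 16*160) = sqrt(-8240 - 2560) = sqrt(-10800) = 60*I*sqrt(3)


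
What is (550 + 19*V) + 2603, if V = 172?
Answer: 6421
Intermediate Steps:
(550 + 19*V) + 2603 = (550 + 19*172) + 2603 = (550 + 3268) + 2603 = 3818 + 2603 = 6421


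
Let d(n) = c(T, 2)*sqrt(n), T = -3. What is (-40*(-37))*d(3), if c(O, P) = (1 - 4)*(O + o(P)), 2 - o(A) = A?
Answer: 13320*sqrt(3) ≈ 23071.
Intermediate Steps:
o(A) = 2 - A
c(O, P) = -6 - 3*O + 3*P (c(O, P) = (1 - 4)*(O + (2 - P)) = -3*(2 + O - P) = -6 - 3*O + 3*P)
d(n) = 9*sqrt(n) (d(n) = (-6 - 3*(-3) + 3*2)*sqrt(n) = (-6 + 9 + 6)*sqrt(n) = 9*sqrt(n))
(-40*(-37))*d(3) = (-40*(-37))*(9*sqrt(3)) = 1480*(9*sqrt(3)) = 13320*sqrt(3)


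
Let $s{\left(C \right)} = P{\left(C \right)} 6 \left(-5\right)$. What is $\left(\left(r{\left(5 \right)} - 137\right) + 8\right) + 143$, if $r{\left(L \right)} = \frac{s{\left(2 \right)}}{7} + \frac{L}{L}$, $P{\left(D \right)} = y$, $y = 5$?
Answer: $- \frac{45}{7} \approx -6.4286$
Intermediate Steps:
$P{\left(D \right)} = 5$
$s{\left(C \right)} = -150$ ($s{\left(C \right)} = 5 \cdot 6 \left(-5\right) = 5 \left(-30\right) = -150$)
$r{\left(L \right)} = - \frac{143}{7}$ ($r{\left(L \right)} = - \frac{150}{7} + \frac{L}{L} = \left(-150\right) \frac{1}{7} + 1 = - \frac{150}{7} + 1 = - \frac{143}{7}$)
$\left(\left(r{\left(5 \right)} - 137\right) + 8\right) + 143 = \left(\left(- \frac{143}{7} - 137\right) + 8\right) + 143 = \left(- \frac{1102}{7} + 8\right) + 143 = - \frac{1046}{7} + 143 = - \frac{45}{7}$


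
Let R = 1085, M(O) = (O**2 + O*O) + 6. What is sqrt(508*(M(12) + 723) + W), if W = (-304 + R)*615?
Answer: sqrt(996951) ≈ 998.47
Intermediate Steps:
M(O) = 6 + 2*O**2 (M(O) = (O**2 + O**2) + 6 = 2*O**2 + 6 = 6 + 2*O**2)
W = 480315 (W = (-304 + 1085)*615 = 781*615 = 480315)
sqrt(508*(M(12) + 723) + W) = sqrt(508*((6 + 2*12**2) + 723) + 480315) = sqrt(508*((6 + 2*144) + 723) + 480315) = sqrt(508*((6 + 288) + 723) + 480315) = sqrt(508*(294 + 723) + 480315) = sqrt(508*1017 + 480315) = sqrt(516636 + 480315) = sqrt(996951)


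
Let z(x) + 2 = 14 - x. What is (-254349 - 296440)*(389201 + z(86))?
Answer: -214326871203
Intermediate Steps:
z(x) = 12 - x (z(x) = -2 + (14 - x) = 12 - x)
(-254349 - 296440)*(389201 + z(86)) = (-254349 - 296440)*(389201 + (12 - 1*86)) = -550789*(389201 + (12 - 86)) = -550789*(389201 - 74) = -550789*389127 = -214326871203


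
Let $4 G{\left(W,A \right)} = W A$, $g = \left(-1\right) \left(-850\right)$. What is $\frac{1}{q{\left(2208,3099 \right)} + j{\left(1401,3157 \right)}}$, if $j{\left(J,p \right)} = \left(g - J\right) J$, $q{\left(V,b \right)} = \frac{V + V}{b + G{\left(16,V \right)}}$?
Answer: $- \frac{3977}{3070047655} \approx -1.2954 \cdot 10^{-6}$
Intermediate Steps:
$g = 850$
$G{\left(W,A \right)} = \frac{A W}{4}$ ($G{\left(W,A \right)} = \frac{W A}{4} = \frac{A W}{4}$)
$q{\left(V,b \right)} = \frac{2 V}{b + 4 V}$ ($q{\left(V,b \right)} = \frac{V + V}{b + \frac{1}{4} V 16} = \frac{2 V}{b + 4 V}$)
$j{\left(J,p \right)} = J \left(850 - J\right)$ ($j{\left(J,p \right)} = \left(850 - J\right) J = J \left(850 - J\right)$)
$\frac{1}{q{\left(2208,3099 \right)} + j{\left(1401,3157 \right)}} = \frac{1}{2 \cdot 2208 \frac{1}{3099 + 4 \cdot 2208} + 1401 \left(850 - 1401\right)} = \frac{1}{2 \cdot 2208 \frac{1}{3099 + 8832} + 1401 \left(850 - 1401\right)} = \frac{1}{2 \cdot 2208 \cdot \frac{1}{11931} + 1401 \left(-551\right)} = \frac{1}{2 \cdot 2208 \cdot \frac{1}{11931} - 771951} = \frac{1}{\frac{1472}{3977} - 771951} = \frac{1}{- \frac{3070047655}{3977}} = - \frac{3977}{3070047655}$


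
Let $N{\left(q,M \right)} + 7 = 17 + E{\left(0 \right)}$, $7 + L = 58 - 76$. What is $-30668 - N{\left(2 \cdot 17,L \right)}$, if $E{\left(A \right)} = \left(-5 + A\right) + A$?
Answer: $-30673$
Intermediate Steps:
$E{\left(A \right)} = -5 + 2 A$
$L = -25$ ($L = -7 + \left(58 - 76\right) = -7 - 18 = -25$)
$N{\left(q,M \right)} = 5$ ($N{\left(q,M \right)} = -7 + \left(17 + \left(-5 + 2 \cdot 0\right)\right) = -7 + \left(17 + \left(-5 + 0\right)\right) = -7 + \left(17 - 5\right) = -7 + 12 = 5$)
$-30668 - N{\left(2 \cdot 17,L \right)} = -30668 - 5 = -30673$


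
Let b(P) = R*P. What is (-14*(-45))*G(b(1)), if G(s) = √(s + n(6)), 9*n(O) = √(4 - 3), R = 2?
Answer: 210*√19 ≈ 915.37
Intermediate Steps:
n(O) = ⅑ (n(O) = √(4 - 3)/9 = √1/9 = (⅑)*1 = ⅑)
b(P) = 2*P
G(s) = √(⅑ + s) (G(s) = √(s + ⅑) = √(⅑ + s))
(-14*(-45))*G(b(1)) = (-14*(-45))*(√(1 + 9*(2*1))/3) = 630*(√(1 + 9*2)/3) = 630*(√(1 + 18)/3) = 630*(√19/3) = 210*√19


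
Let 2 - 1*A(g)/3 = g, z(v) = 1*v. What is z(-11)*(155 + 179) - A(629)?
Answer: -1793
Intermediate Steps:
z(v) = v
A(g) = 6 - 3*g
z(-11)*(155 + 179) - A(629) = -11*(155 + 179) - (6 - 3*629) = -11*334 - (6 - 1887) = -3674 - 1*(-1881) = -3674 + 1881 = -1793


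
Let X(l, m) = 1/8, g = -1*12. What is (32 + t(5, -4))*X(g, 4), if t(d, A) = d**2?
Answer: 57/8 ≈ 7.1250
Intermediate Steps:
g = -12
X(l, m) = 1/8
(32 + t(5, -4))*X(g, 4) = (32 + 5**2)*(1/8) = (32 + 25)*(1/8) = 57*(1/8) = 57/8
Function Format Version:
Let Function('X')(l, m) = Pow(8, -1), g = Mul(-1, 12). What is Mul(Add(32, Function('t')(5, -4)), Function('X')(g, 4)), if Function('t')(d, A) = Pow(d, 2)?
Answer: Rational(57, 8) ≈ 7.1250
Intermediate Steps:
g = -12
Function('X')(l, m) = Rational(1, 8)
Mul(Add(32, Function('t')(5, -4)), Function('X')(g, 4)) = Mul(Add(32, Pow(5, 2)), Rational(1, 8)) = Mul(Add(32, 25), Rational(1, 8)) = Mul(57, Rational(1, 8)) = Rational(57, 8)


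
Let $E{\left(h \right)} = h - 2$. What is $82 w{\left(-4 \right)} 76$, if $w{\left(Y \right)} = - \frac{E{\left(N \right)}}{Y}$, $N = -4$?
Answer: $-9348$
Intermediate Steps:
$E{\left(h \right)} = -2 + h$
$w{\left(Y \right)} = \frac{6}{Y}$ ($w{\left(Y \right)} = - \frac{-2 - 4}{Y} = - \frac{-6}{Y} = \frac{6}{Y}$)
$82 w{\left(-4 \right)} 76 = 82 \frac{6}{-4} \cdot 76 = 82 \cdot 6 \left(- \frac{1}{4}\right) 76 = 82 \left(- \frac{3}{2}\right) 76 = \left(-123\right) 76 = -9348$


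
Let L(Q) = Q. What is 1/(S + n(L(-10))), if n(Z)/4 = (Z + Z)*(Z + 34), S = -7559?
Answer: -1/9479 ≈ -0.00010550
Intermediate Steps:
n(Z) = 8*Z*(34 + Z) (n(Z) = 4*((Z + Z)*(Z + 34)) = 4*((2*Z)*(34 + Z)) = 4*(2*Z*(34 + Z)) = 8*Z*(34 + Z))
1/(S + n(L(-10))) = 1/(-7559 + 8*(-10)*(34 - 10)) = 1/(-7559 + 8*(-10)*24) = 1/(-7559 - 1920) = 1/(-9479) = -1/9479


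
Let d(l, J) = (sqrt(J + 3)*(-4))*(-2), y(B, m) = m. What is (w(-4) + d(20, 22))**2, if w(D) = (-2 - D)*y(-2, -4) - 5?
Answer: 729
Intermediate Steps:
w(D) = 3 + 4*D (w(D) = (-2 - D)*(-4) - 5 = (8 + 4*D) - 5 = 3 + 4*D)
d(l, J) = 8*sqrt(3 + J) (d(l, J) = (sqrt(3 + J)*(-4))*(-2) = -4*sqrt(3 + J)*(-2) = 8*sqrt(3 + J))
(w(-4) + d(20, 22))**2 = ((3 + 4*(-4)) + 8*sqrt(3 + 22))**2 = ((3 - 16) + 8*sqrt(25))**2 = (-13 + 8*5)**2 = (-13 + 40)**2 = 27**2 = 729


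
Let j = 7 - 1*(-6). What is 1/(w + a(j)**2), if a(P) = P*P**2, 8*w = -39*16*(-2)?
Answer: 1/4826965 ≈ 2.0717e-7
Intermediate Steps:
w = 156 (w = (-39*16*(-2))/8 = (-624*(-2))/8 = (1/8)*1248 = 156)
j = 13 (j = 7 + 6 = 13)
a(P) = P**3
1/(w + a(j)**2) = 1/(156 + (13**3)**2) = 1/(156 + 2197**2) = 1/(156 + 4826809) = 1/4826965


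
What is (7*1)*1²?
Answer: 7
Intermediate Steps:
(7*1)*1² = 7*1 = 7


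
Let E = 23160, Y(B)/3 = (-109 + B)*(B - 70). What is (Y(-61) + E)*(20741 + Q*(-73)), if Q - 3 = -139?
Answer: 2759289930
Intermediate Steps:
Y(B) = 3*(-109 + B)*(-70 + B) (Y(B) = 3*((-109 + B)*(B - 70)) = 3*((-109 + B)*(-70 + B)) = 3*(-109 + B)*(-70 + B))
Q = -136 (Q = 3 - 139 = -136)
(Y(-61) + E)*(20741 + Q*(-73)) = ((22890 - 537*(-61) + 3*(-61)²) + 23160)*(20741 - 136*(-73)) = ((22890 + 32757 + 3*3721) + 23160)*(20741 + 9928) = ((22890 + 32757 + 11163) + 23160)*30669 = (66810 + 23160)*30669 = 89970*30669 = 2759289930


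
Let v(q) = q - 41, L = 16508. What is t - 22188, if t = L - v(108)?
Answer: -5747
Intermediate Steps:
v(q) = -41 + q
t = 16441 (t = 16508 - (-41 + 108) = 16508 - 1*67 = 16508 - 67 = 16441)
t - 22188 = 16441 - 22188 = -5747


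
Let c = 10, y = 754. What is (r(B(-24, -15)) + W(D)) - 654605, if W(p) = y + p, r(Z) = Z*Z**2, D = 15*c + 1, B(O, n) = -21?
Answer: -662961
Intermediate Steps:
D = 151 (D = 15*10 + 1 = 150 + 1 = 151)
r(Z) = Z**3
W(p) = 754 + p
(r(B(-24, -15)) + W(D)) - 654605 = ((-21)**3 + (754 + 151)) - 654605 = (-9261 + 905) - 654605 = -8356 - 654605 = -662961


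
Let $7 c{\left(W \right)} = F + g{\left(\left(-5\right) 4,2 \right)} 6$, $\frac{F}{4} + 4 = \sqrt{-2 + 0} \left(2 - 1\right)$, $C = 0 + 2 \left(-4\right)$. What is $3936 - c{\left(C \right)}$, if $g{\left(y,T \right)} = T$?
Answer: $\frac{27556}{7} - \frac{4 i \sqrt{2}}{7} \approx 3936.6 - 0.80812 i$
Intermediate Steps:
$C = -8$ ($C = 0 - 8 = -8$)
$F = -16 + 4 i \sqrt{2}$ ($F = -16 + 4 \sqrt{-2 + 0} \left(2 - 1\right) = -16 + 4 \sqrt{-2} \cdot 1 = -16 + 4 i \sqrt{2} \cdot 1 = -16 + 4 i \sqrt{2} \approx -16.0 + 5.6569 i$)
$c{\left(W \right)} = - \frac{4}{7} + \frac{4 i \sqrt{2}}{7}$ ($c{\left(W \right)} = \frac{\left(-16 + 4 i \sqrt{2}\right) + 2 \cdot 6}{7} = \frac{\left(-16 + 4 i \sqrt{2}\right) + 12}{7} = \frac{-4 + 4 i \sqrt{2}}{7} = - \frac{4}{7} + \frac{4 i \sqrt{2}}{7}$)
$3936 - c{\left(C \right)} = 3936 - \left(- \frac{4}{7} + \frac{4 i \sqrt{2}}{7}\right) = 3936 + \left(\frac{4}{7} - \frac{4 i \sqrt{2}}{7}\right) = \frac{27556}{7} - \frac{4 i \sqrt{2}}{7}$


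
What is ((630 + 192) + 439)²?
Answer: 1590121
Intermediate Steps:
((630 + 192) + 439)² = (822 + 439)² = 1261² = 1590121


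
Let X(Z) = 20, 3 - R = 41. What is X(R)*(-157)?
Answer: -3140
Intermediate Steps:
R = -38 (R = 3 - 1*41 = 3 - 41 = -38)
X(R)*(-157) = 20*(-157) = -3140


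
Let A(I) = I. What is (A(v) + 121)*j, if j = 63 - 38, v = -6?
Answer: 2875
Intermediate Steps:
j = 25
(A(v) + 121)*j = (-6 + 121)*25 = 115*25 = 2875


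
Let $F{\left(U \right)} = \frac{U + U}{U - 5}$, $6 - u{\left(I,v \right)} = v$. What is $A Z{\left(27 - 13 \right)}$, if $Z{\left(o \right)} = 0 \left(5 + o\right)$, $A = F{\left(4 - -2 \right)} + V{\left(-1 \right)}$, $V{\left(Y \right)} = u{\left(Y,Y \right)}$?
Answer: $0$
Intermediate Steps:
$u{\left(I,v \right)} = 6 - v$
$V{\left(Y \right)} = 6 - Y$
$F{\left(U \right)} = \frac{2 U}{-5 + U}$
$A = 19$ ($A = \frac{2 \left(4 - -2\right)}{-5 + \left(4 - -2\right)} + \left(6 - -1\right) = \frac{2 \left(4 + 2\right)}{-5 + \left(4 + 2\right)} + \left(6 + 1\right) = 2 \cdot 6 \frac{1}{-5 + 6} + 7 = 2 \cdot 6 \cdot 1^{-1} + 7 = 2 \cdot 6 \cdot 1 + 7 = 12 + 7 = 19$)
$Z{\left(o \right)} = 0$
$A Z{\left(27 - 13 \right)} = 19 \cdot 0 = 0$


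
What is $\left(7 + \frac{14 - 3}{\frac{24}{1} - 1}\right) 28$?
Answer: $\frac{4816}{23} \approx 209.39$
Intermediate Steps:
$\left(7 + \frac{14 - 3}{\frac{24}{1} - 1}\right) 28 = \left(7 + \frac{11}{24 \cdot 1 - 1}\right) 28 = \left(7 + \frac{11}{24 - 1}\right) 28 = \left(7 + \frac{11}{23}\right) 28 = \frac{172}{23} \cdot 28 = \frac{4816}{23}$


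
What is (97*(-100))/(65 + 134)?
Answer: -9700/199 ≈ -48.744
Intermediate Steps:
(97*(-100))/(65 + 134) = -9700/199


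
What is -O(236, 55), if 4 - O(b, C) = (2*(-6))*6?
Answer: -76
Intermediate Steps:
O(b, C) = 76 (O(b, C) = 4 - 2*(-6)*6 = 4 - (-12)*6 = 4 - 1*(-72) = 4 + 72 = 76)
-O(236, 55) = -1*76 = -76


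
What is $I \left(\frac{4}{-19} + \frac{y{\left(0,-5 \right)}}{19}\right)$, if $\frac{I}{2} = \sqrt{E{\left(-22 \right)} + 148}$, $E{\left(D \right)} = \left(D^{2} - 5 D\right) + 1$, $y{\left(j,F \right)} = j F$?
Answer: $- \frac{8 \sqrt{743}}{19} \approx -11.477$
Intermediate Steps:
$y{\left(j,F \right)} = F j$
$E{\left(D \right)} = 1 + D^{2} - 5 D$
$I = 2 \sqrt{743}$ ($I = 2 \sqrt{\left(1 + \left(-22\right)^{2} - -110\right) + 148} = 2 \sqrt{\left(1 + 484 + 110\right) + 148} = 2 \sqrt{595 + 148} = 2 \sqrt{743} \approx 54.516$)
$I \left(\frac{4}{-19} + \frac{y{\left(0,-5 \right)}}{19}\right) = 2 \sqrt{743} \left(\frac{4}{-19} + \frac{\left(-5\right) 0}{19}\right) = 2 \sqrt{743} \left(4 \left(- \frac{1}{19}\right) + 0 \cdot \frac{1}{19}\right) = 2 \sqrt{743} \left(- \frac{4}{19} + 0\right) = 2 \sqrt{743} \left(- \frac{4}{19}\right) = - \frac{8 \sqrt{743}}{19}$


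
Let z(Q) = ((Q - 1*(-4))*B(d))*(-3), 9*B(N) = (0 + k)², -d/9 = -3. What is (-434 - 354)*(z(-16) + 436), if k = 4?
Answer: -394000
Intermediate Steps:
d = 27 (d = -9*(-3) = 27)
B(N) = 16/9 (B(N) = (0 + 4)²/9 = (⅑)*4² = (⅑)*16 = 16/9)
z(Q) = -64/3 - 16*Q/3 (z(Q) = ((Q - 1*(-4))*(16/9))*(-3) = ((Q + 4)*(16/9))*(-3) = ((4 + Q)*(16/9))*(-3) = (64/9 + 16*Q/9)*(-3) = -64/3 - 16*Q/3)
(-434 - 354)*(z(-16) + 436) = (-434 - 354)*((-64/3 - 16/3*(-16)) + 436) = -788*((-64/3 + 256/3) + 436) = -788*(64 + 436) = -788*500 = -394000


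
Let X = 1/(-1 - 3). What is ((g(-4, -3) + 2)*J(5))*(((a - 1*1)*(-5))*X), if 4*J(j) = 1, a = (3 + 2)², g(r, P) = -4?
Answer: -15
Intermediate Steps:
a = 25 (a = 5² = 25)
X = -¼ (X = 1/(-4) = -¼ ≈ -0.25000)
J(j) = ¼ (J(j) = (¼)*1 = ¼)
((g(-4, -3) + 2)*J(5))*(((a - 1*1)*(-5))*X) = ((-4 + 2)*(¼))*(((25 - 1*1)*(-5))*(-¼)) = (-2*¼)*(((25 - 1)*(-5))*(-¼)) = -24*(-5)*(-1)/(2*4) = -(-60)*(-1)/4 = -½*30 = -15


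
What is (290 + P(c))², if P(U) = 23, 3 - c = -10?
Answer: 97969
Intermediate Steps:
c = 13 (c = 3 - 1*(-10) = 3 + 10 = 13)
(290 + P(c))² = (290 + 23)² = 313² = 97969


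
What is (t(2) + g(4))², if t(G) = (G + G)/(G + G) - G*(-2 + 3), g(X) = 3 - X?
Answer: 4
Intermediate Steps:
t(G) = 1 - G (t(G) = (2*G)/((2*G)) - G = (2*G)*(1/(2*G)) - G = 1 - G)
(t(2) + g(4))² = ((1 - 1*2) + (3 - 1*4))² = ((1 - 2) + (3 - 4))² = (-1 - 1)² = (-2)² = 4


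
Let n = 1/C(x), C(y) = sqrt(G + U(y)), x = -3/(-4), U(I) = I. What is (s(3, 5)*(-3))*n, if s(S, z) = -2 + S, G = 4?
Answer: -6*sqrt(19)/19 ≈ -1.3765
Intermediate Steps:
x = 3/4 (x = -3*(-1/4) = 3/4 ≈ 0.75000)
C(y) = sqrt(4 + y)
n = 2*sqrt(19)/19 (n = 1/(sqrt(4 + 3/4)) = 1/(sqrt(19/4)) = 1/(sqrt(19)/2) = 2*sqrt(19)/19 ≈ 0.45883)
(s(3, 5)*(-3))*n = ((-2 + 3)*(-3))*(2*sqrt(19)/19) = (1*(-3))*(2*sqrt(19)/19) = -6*sqrt(19)/19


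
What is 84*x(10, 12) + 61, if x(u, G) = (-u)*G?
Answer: -10019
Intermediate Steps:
x(u, G) = -G*u
84*x(10, 12) + 61 = 84*(-1*12*10) + 61 = 84*(-120) + 61 = -10080 + 61 = -10019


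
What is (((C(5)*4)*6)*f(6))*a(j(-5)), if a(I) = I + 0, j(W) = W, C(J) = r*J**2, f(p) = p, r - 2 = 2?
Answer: -72000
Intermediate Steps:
r = 4 (r = 2 + 2 = 4)
C(J) = 4*J**2
a(I) = I
(((C(5)*4)*6)*f(6))*a(j(-5)) = ((((4*5**2)*4)*6)*6)*(-5) = ((((4*25)*4)*6)*6)*(-5) = (((100*4)*6)*6)*(-5) = ((400*6)*6)*(-5) = (2400*6)*(-5) = 14400*(-5) = -72000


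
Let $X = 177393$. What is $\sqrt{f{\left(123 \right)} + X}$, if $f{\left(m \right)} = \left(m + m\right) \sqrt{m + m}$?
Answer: $\sqrt{177393 + 246 \sqrt{246}} \approx 425.74$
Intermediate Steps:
$f{\left(m \right)} = 2 \sqrt{2} m^{\frac{3}{2}}$ ($f{\left(m \right)} = 2 m \sqrt{2 m} = 2 m \sqrt{2} \sqrt{m} = 2 \sqrt{2} m^{\frac{3}{2}}$)
$\sqrt{f{\left(123 \right)} + X} = \sqrt{2 \sqrt{2} \cdot 123^{\frac{3}{2}} + 177393} = \sqrt{2 \sqrt{2} \cdot 123 \sqrt{123} + 177393} = \sqrt{246 \sqrt{246} + 177393} = \sqrt{177393 + 246 \sqrt{246}}$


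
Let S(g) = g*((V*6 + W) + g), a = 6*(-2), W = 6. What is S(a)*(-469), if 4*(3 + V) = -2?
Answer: -151956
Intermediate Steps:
V = -7/2 (V = -3 + (1/4)*(-2) = -3 - 1/2 = -7/2 ≈ -3.5000)
a = -12
S(g) = g*(-15 + g) (S(g) = g*((-7/2*6 + 6) + g) = g*((-21 + 6) + g) = g*(-15 + g))
S(a)*(-469) = -12*(-15 - 12)*(-469) = -12*(-27)*(-469) = 324*(-469) = -151956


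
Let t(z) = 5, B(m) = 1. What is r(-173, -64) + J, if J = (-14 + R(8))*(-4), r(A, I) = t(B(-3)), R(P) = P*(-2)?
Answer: 125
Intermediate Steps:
R(P) = -2*P
r(A, I) = 5
J = 120 (J = (-14 - 2*8)*(-4) = (-14 - 16)*(-4) = -30*(-4) = 120)
r(-173, -64) + J = 5 + 120 = 125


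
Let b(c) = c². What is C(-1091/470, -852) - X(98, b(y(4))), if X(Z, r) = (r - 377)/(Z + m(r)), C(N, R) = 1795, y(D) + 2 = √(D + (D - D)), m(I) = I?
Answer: 176287/98 ≈ 1798.8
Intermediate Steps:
y(D) = -2 + √D (y(D) = -2 + √(D + (D - D)) = -2 + √(D + 0) = -2 + √D)
X(Z, r) = (-377 + r)/(Z + r) (X(Z, r) = (r - 377)/(Z + r) = (-377 + r)/(Z + r))
C(-1091/470, -852) - X(98, b(y(4))) = 1795 - (-377 + (-2 + √4)²)/(98 + (-2 + √4)²) = 1795 - (-377 + (-2 + 2)²)/(98 + (-2 + 2)²) = 1795 - (-377 + 0²)/(98 + 0²) = 1795 - (-377 + 0)/(98 + 0) = 1795 - (-377)/98 = 1795 - 1*(-377/98) = 1795 + 377/98 = 176287/98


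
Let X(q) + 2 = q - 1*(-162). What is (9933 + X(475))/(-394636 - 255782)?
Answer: -5284/325209 ≈ -0.016248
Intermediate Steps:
X(q) = 160 + q (X(q) = -2 + (q - 1*(-162)) = -2 + (q + 162) = -2 + (162 + q) = 160 + q)
(9933 + X(475))/(-394636 - 255782) = (9933 + (160 + 475))/(-394636 - 255782) = (9933 + 635)/(-650418) = 10568*(-1/650418) = -5284/325209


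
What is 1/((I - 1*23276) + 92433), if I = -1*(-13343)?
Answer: 1/82500 ≈ 1.2121e-5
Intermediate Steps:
I = 13343
1/((I - 1*23276) + 92433) = 1/((13343 - 1*23276) + 92433) = 1/((13343 - 23276) + 92433) = 1/(-9933 + 92433) = 1/82500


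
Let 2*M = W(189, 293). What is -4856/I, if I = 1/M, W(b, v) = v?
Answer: -711404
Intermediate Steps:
M = 293/2 (M = (1/2)*293 = 293/2 ≈ 146.50)
I = 2/293 (I = 1/(293/2) = 2/293 ≈ 0.0068259)
-4856/I = -4856/2/293 = -4856*293/2 = -711404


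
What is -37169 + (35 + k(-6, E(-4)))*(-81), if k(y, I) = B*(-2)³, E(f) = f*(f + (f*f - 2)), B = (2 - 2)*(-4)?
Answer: -40004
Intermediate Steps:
B = 0 (B = 0*(-4) = 0)
E(f) = f*(-2 + f + f²) (E(f) = f*(f + (f² - 2)) = f*(f + (-2 + f²)) = f*(-2 + f + f²))
k(y, I) = 0 (k(y, I) = 0*(-2)³ = 0*(-8) = 0)
-37169 + (35 + k(-6, E(-4)))*(-81) = -37169 + (35 + 0)*(-81) = -37169 + 35*(-81) = -37169 - 2835 = -40004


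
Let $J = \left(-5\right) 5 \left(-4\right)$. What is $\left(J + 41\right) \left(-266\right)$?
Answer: $-37506$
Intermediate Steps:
$J = 100$ ($J = \left(-25\right) \left(-4\right) = 100$)
$\left(J + 41\right) \left(-266\right) = \left(100 + 41\right) \left(-266\right) = 141 \left(-266\right) = -37506$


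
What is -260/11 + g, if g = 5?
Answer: -205/11 ≈ -18.636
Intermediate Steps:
-260/11 + g = -260/11 + 5 = -205/11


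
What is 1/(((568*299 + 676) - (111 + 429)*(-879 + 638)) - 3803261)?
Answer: -1/3502613 ≈ -2.8550e-7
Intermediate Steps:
1/(((568*299 + 676) - (111 + 429)*(-879 + 638)) - 3803261) = 1/(((169832 + 676) - 540*(-241)) - 3803261) = 1/((170508 - 1*(-130140)) - 3803261) = 1/((170508 + 130140) - 3803261) = 1/(300648 - 3803261) = 1/(-3502613) = -1/3502613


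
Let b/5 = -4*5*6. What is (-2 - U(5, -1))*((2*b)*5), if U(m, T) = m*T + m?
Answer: 12000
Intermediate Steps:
b = -600 (b = 5*(-4*5*6) = 5*(-20*6) = 5*(-120) = -600)
U(m, T) = m + T*m (U(m, T) = T*m + m = m + T*m)
(-2 - U(5, -1))*((2*b)*5) = (-2 - 5*(1 - 1))*((2*(-600))*5) = (-2 - 5*0)*(-1200*5) = (-2 - 1*0)*(-6000) = (-2 + 0)*(-6000) = -2*(-6000) = 12000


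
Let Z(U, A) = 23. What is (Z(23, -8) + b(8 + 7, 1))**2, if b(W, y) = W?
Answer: 1444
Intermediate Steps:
(Z(23, -8) + b(8 + 7, 1))**2 = (23 + (8 + 7))**2 = (23 + 15)**2 = 38**2 = 1444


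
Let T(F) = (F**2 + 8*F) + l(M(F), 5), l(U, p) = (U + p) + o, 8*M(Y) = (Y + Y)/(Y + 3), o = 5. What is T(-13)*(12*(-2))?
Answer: -9039/5 ≈ -1807.8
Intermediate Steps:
M(Y) = Y/(4*(3 + Y)) (M(Y) = ((Y + Y)/(Y + 3))/8 = ((2*Y)/(3 + Y))/8 = (2*Y/(3 + Y))/8 = Y/(4*(3 + Y)))
l(U, p) = 5 + U + p (l(U, p) = (U + p) + 5 = 5 + U + p)
T(F) = 10 + F**2 + 8*F + F/(4*(3 + F)) (T(F) = (F**2 + 8*F) + (5 + F/(4*(3 + F)) + 5) = (F**2 + 8*F) + (10 + F/(4*(3 + F))) = 10 + F**2 + 8*F + F/(4*(3 + F)))
T(-13)*(12*(-2)) = (((1/4)*(-13) + (3 - 13)*(10 + (-13)**2 + 8*(-13)))/(3 - 13))*(12*(-2)) = ((-13/4 - 10*(10 + 169 - 104))/(-10))*(-24) = -(-13/4 - 10*75)/10*(-24) = -(-13/4 - 750)/10*(-24) = -1/10*(-3013/4)*(-24) = (3013/40)*(-24) = -9039/5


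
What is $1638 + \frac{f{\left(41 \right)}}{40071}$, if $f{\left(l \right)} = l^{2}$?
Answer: $\frac{65637979}{40071} \approx 1638.0$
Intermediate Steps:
$1638 + \frac{f{\left(41 \right)}}{40071} = 1638 + \frac{41^{2}}{40071} = 1638 + 1681 \cdot \frac{1}{40071} = 1638 + \frac{1681}{40071} = \frac{65637979}{40071}$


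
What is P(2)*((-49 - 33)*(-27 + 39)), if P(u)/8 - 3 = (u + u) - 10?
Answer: 23616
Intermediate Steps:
P(u) = -56 + 16*u (P(u) = 24 + 8*((u + u) - 10) = 24 + 8*(2*u - 10) = 24 + 8*(-10 + 2*u) = 24 + (-80 + 16*u) = -56 + 16*u)
P(2)*((-49 - 33)*(-27 + 39)) = (-56 + 16*2)*((-49 - 33)*(-27 + 39)) = (-56 + 32)*(-82*12) = -24*(-984) = 23616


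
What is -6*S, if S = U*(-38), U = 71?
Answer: 16188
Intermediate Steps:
S = -2698 (S = 71*(-38) = -2698)
-6*S = -6*(-2698) = 16188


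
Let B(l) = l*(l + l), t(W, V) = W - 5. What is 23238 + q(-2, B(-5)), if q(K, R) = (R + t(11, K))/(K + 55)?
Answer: 1231670/53 ≈ 23239.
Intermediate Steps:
t(W, V) = -5 + W
B(l) = 2*l**2 (B(l) = l*(2*l) = 2*l**2)
q(K, R) = (6 + R)/(55 + K) (q(K, R) = (R + (-5 + 11))/(K + 55) = (R + 6)/(55 + K) = (6 + R)/(55 + K))
23238 + q(-2, B(-5)) = 23238 + (6 + 2*(-5)**2)/(55 - 2) = 23238 + (6 + 2*25)/53 = 23238 + (6 + 50)/53 = 23238 + (1/53)*56 = 23238 + 56/53 = 1231670/53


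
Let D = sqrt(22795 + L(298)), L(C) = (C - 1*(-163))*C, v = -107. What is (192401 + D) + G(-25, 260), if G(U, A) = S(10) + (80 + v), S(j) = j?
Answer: 192384 + 111*sqrt(13) ≈ 1.9278e+5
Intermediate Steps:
L(C) = C*(163 + C) (L(C) = (C + 163)*C = (163 + C)*C = C*(163 + C))
D = 111*sqrt(13) (D = sqrt(22795 + 298*(163 + 298)) = sqrt(22795 + 298*461) = sqrt(22795 + 137378) = sqrt(160173) = 111*sqrt(13) ≈ 400.22)
G(U, A) = -17 (G(U, A) = 10 + (80 - 107) = 10 - 27 = -17)
(192401 + D) + G(-25, 260) = (192401 + 111*sqrt(13)) - 17 = 192384 + 111*sqrt(13)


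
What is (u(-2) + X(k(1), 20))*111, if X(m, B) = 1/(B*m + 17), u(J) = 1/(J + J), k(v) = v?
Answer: -99/4 ≈ -24.750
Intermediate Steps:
u(J) = 1/(2*J)
X(m, B) = 1/(17 + B*m)
(u(-2) + X(k(1), 20))*111 = ((½)/(-2) + 1/(17 + 20*1))*111 = ((½)*(-½) + 1/(17 + 20))*111 = (-¼ + 1/37)*111 = -33/148*111 = -99/4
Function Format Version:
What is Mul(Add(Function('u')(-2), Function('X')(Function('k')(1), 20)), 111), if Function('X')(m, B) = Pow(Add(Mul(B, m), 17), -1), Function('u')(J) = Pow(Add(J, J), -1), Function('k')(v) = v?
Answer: Rational(-99, 4) ≈ -24.750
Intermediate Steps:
Function('u')(J) = Mul(Rational(1, 2), Pow(J, -1)) (Function('u')(J) = Pow(Mul(2, J), -1) = Mul(Rational(1, 2), Pow(J, -1)))
Function('X')(m, B) = Pow(Add(17, Mul(B, m)), -1)
Mul(Add(Function('u')(-2), Function('X')(Function('k')(1), 20)), 111) = Mul(Add(Mul(Rational(1, 2), Pow(-2, -1)), Pow(Add(17, Mul(20, 1)), -1)), 111) = Mul(Add(Mul(Rational(1, 2), Rational(-1, 2)), Pow(Add(17, 20), -1)), 111) = Mul(Add(Rational(-1, 4), Pow(37, -1)), 111) = Mul(Add(Rational(-1, 4), Rational(1, 37)), 111) = Mul(Rational(-33, 148), 111) = Rational(-99, 4)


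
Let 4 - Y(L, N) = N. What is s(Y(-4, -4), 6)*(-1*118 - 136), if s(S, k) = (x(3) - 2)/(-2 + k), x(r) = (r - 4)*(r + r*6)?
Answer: 2921/2 ≈ 1460.5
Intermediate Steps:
x(r) = 7*r*(-4 + r) (x(r) = (-4 + r)*(r + 6*r) = (-4 + r)*(7*r) = 7*r*(-4 + r))
Y(L, N) = 4 - N
s(S, k) = -23/(-2 + k) (s(S, k) = (7*3*(-4 + 3) - 2)/(-2 + k) = (7*3*(-1) - 2)/(-2 + k) = (-21 - 2)/(-2 + k) = -23/(-2 + k))
s(Y(-4, -4), 6)*(-1*118 - 136) = (-23/(-2 + 6))*(-1*118 - 136) = (-23/4)*(-118 - 136) = -23*1/4*(-254) = -23/4*(-254) = 2921/2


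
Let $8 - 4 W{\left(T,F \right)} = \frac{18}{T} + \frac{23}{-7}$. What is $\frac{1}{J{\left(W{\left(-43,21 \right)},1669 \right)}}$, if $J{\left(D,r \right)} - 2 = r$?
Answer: $\frac{1}{1671} \approx 0.00059844$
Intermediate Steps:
$W{\left(T,F \right)} = \frac{79}{28} - \frac{9}{2 T}$ ($W{\left(T,F \right)} = 2 - \frac{\frac{18}{T} + \frac{23}{-7}}{4} = 2 - \frac{\frac{18}{T} + 23 \left(- \frac{1}{7}\right)}{4} = 2 - \frac{\frac{18}{T} - \frac{23}{7}}{4} = 2 - \frac{- \frac{23}{7} + \frac{18}{T}}{4} = 2 + \left(\frac{23}{28} - \frac{9}{2 T}\right) = \frac{79}{28} - \frac{9}{2 T}$)
$J{\left(D,r \right)} = 2 + r$
$\frac{1}{J{\left(W{\left(-43,21 \right)},1669 \right)}} = \frac{1}{2 + 1669} = \frac{1}{1671}$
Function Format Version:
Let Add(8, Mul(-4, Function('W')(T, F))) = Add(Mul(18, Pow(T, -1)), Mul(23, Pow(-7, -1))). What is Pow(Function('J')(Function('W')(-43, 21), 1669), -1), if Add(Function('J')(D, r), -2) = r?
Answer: Rational(1, 1671) ≈ 0.00059844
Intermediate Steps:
Function('W')(T, F) = Add(Rational(79, 28), Mul(Rational(-9, 2), Pow(T, -1))) (Function('W')(T, F) = Add(2, Mul(Rational(-1, 4), Add(Mul(18, Pow(T, -1)), Mul(23, Pow(-7, -1))))) = Add(2, Mul(Rational(-1, 4), Add(Mul(18, Pow(T, -1)), Mul(23, Rational(-1, 7))))) = Add(2, Mul(Rational(-1, 4), Add(Mul(18, Pow(T, -1)), Rational(-23, 7)))) = Add(2, Mul(Rational(-1, 4), Add(Rational(-23, 7), Mul(18, Pow(T, -1))))) = Add(2, Add(Rational(23, 28), Mul(Rational(-9, 2), Pow(T, -1)))) = Add(Rational(79, 28), Mul(Rational(-9, 2), Pow(T, -1))))
Function('J')(D, r) = Add(2, r)
Pow(Function('J')(Function('W')(-43, 21), 1669), -1) = Pow(Add(2, 1669), -1) = Pow(1671, -1) = Rational(1, 1671)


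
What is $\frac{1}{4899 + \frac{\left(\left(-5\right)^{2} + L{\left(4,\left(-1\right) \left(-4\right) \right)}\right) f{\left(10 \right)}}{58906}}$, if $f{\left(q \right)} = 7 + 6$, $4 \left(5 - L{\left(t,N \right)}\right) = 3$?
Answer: $\frac{235624}{1154323497} \approx 0.00020412$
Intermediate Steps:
$L{\left(t,N \right)} = \frac{17}{4}$ ($L{\left(t,N \right)} = 5 - \frac{3}{4} = \frac{17}{4}$)
$f{\left(q \right)} = 13$
$\frac{1}{4899 + \frac{\left(\left(-5\right)^{2} + L{\left(4,\left(-1\right) \left(-4\right) \right)}\right) f{\left(10 \right)}}{58906}} = \frac{1}{4899 + \frac{\left(\left(-5\right)^{2} + \frac{17}{4}\right) 13}{58906}} = \frac{1}{4899 + \left(25 + \frac{17}{4}\right) 13 \cdot \frac{1}{58906}} = \frac{1}{4899 + \frac{117}{4} \cdot 13 \cdot \frac{1}{58906}} = \frac{1}{4899 + \frac{1521}{4} \cdot \frac{1}{58906}} = \frac{1}{4899 + \frac{1521}{235624}} = \frac{1}{\frac{1154323497}{235624}} = \frac{235624}{1154323497}$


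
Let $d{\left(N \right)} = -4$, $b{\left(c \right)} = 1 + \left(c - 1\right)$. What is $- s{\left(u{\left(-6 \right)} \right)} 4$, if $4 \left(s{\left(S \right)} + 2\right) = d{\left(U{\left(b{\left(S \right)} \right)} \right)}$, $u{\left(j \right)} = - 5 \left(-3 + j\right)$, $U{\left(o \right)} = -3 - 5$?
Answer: $12$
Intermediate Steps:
$b{\left(c \right)} = c$ ($b{\left(c \right)} = 1 + \left(-1 + c\right) = c$)
$U{\left(o \right)} = -8$ ($U{\left(o \right)} = -3 - 5 = -8$)
$u{\left(j \right)} = 15 - 5 j$
$s{\left(S \right)} = -3$ ($s{\left(S \right)} = -2 + \frac{1}{4} \left(-4\right) = -2 - 1 = -3$)
$- s{\left(u{\left(-6 \right)} \right)} 4 = \left(-1\right) \left(-3\right) 4 = 3 \cdot 4 = 12$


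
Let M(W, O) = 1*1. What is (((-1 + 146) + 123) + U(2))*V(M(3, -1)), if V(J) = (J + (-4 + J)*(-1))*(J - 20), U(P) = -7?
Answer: -19836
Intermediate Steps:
M(W, O) = 1
V(J) = -80 + 4*J (V(J) = (J + (4 - J))*(-20 + J) = 4*(-20 + J) = -80 + 4*J)
(((-1 + 146) + 123) + U(2))*V(M(3, -1)) = (((-1 + 146) + 123) - 7)*(-80 + 4*1) = ((145 + 123) - 7)*(-80 + 4) = (268 - 7)*(-76) = 261*(-76) = -19836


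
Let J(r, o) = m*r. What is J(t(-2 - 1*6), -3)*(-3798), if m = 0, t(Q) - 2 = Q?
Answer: 0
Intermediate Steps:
t(Q) = 2 + Q
J(r, o) = 0 (J(r, o) = 0*r = 0)
J(t(-2 - 1*6), -3)*(-3798) = 0*(-3798) = 0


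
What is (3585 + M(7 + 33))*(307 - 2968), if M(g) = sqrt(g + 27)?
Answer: -9539685 - 2661*sqrt(67) ≈ -9.5615e+6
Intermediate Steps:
M(g) = sqrt(27 + g)
(3585 + M(7 + 33))*(307 - 2968) = (3585 + sqrt(27 + (7 + 33)))*(307 - 2968) = (3585 + sqrt(27 + 40))*(-2661) = (3585 + sqrt(67))*(-2661) = -9539685 - 2661*sqrt(67)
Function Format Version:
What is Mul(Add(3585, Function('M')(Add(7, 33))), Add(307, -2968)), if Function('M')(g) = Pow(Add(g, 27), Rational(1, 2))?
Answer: Add(-9539685, Mul(-2661, Pow(67, Rational(1, 2)))) ≈ -9.5615e+6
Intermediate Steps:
Function('M')(g) = Pow(Add(27, g), Rational(1, 2))
Mul(Add(3585, Function('M')(Add(7, 33))), Add(307, -2968)) = Mul(Add(3585, Pow(Add(27, Add(7, 33)), Rational(1, 2))), Add(307, -2968)) = Mul(Add(3585, Pow(Add(27, 40), Rational(1, 2))), -2661) = Mul(Add(3585, Pow(67, Rational(1, 2))), -2661) = Add(-9539685, Mul(-2661, Pow(67, Rational(1, 2))))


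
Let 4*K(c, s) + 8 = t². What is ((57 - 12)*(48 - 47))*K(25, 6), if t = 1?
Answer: -315/4 ≈ -78.750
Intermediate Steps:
K(c, s) = -7/4 (K(c, s) = -2 + (¼)*1² = -2 + (¼)*1 = -2 + ¼ = -7/4)
((57 - 12)*(48 - 47))*K(25, 6) = ((57 - 12)*(48 - 47))*(-7/4) = (45*1)*(-7/4) = 45*(-7/4) = -315/4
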